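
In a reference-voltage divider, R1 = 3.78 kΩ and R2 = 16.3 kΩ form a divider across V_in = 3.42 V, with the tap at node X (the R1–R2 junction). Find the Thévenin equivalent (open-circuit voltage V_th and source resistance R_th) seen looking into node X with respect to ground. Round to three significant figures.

With X open, the divider is unloaded: V_th = 3.42 × 16.3/20.08 = 2.776 V.
Looking into X with the source shorted: R_th = R1·R2/(R1+R2) = 3.780 × 16.3/20.08 = 3.068 kΩ.

V_th ≈ 2.78 V, R_th ≈ 3.07 kΩ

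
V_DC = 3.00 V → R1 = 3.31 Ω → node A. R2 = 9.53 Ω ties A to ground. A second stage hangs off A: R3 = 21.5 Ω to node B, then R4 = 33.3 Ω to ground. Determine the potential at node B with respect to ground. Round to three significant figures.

V_B ≈ 1.29 V

Looking into the second stage from A: R3 + R4 = 54.80 Ω appears in parallel with R2.
R2 ‖ (R3+R4) = 8.118 Ω.
So V_A = 3.00 × 0.7104 = 2.131 V.
Stage 2 is unloaded, so V_B = V_A · R4/(R3+R4) = 2.131 × 33.3/54.80 = 1.295 V.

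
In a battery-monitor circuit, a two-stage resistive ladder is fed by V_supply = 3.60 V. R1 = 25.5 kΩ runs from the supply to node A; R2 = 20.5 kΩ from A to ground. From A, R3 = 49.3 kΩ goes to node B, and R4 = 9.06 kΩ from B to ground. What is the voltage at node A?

Node A sees R2 in parallel with the series input of stage 2, R3 + R4 = 58.36 kΩ.
Effective lower resistance at A: R2 ‖ 58.36 = 15.17 kΩ.
First divider: V_A = V_supply · 15.17/(25.5 + 15.17) = 1.343 V.

V_A ≈ 1.34 V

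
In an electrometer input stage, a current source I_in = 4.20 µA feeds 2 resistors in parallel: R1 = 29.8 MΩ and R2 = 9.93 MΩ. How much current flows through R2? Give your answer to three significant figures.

With just two branches, the current splits inversely with resistance.
So I = 4.20 × 29.8/39.73 = 3.150 µA.

I ≈ 3.15 µA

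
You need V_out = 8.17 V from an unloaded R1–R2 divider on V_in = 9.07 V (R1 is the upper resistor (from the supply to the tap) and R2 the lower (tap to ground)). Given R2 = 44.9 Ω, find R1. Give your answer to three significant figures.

R1 ≈ 4.95 Ω

V_out/V_in = R2/(R1+R2) = 0.9008.
So R1 = R2 · (V_in/V_out − 1) = 44.9 × (9.07/8.17 − 1) = 44.9 × 0.1102 = 4.946 Ω.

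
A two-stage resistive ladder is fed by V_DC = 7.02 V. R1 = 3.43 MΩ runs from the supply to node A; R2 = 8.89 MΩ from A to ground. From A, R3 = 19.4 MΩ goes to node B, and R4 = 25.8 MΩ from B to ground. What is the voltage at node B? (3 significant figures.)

Node A sees R2 in parallel with the series input of stage 2, R3 + R4 = 45.20 MΩ.
Effective lower resistance at A: R2 ‖ 45.20 = 7.429 MΩ.
So V_A = 7.02 × 0.6841 = 4.803 V.
Stage 2 is unloaded, so V_B = V_A · R4/(R3+R4) = 4.803 × 25.8/45.20 = 2.741 V.

V_B ≈ 2.74 V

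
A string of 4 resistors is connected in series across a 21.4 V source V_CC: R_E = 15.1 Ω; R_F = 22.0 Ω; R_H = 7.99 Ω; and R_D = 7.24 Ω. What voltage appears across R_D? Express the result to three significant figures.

V ≈ 2.96 V

Series total: ΣR = 15.1 + 22.0 + 7.99 + 7.24 = 52.33 Ω.
Voltage divider: V = V_CC · (7.240 / 52.33) = 21.4 × 0.1384 = 2.961 V.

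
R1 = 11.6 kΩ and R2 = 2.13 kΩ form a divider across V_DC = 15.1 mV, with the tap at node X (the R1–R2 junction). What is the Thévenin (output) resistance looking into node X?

R_th ≈ 1.80 kΩ

Zeroing V_DC shorts the top of R1 to ground, so R_th = R1 ‖ R2 = 1.800 kΩ.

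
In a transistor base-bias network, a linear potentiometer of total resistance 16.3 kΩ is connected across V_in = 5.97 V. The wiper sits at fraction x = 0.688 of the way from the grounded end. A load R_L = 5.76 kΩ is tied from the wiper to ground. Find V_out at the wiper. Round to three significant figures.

Lower segment x·R_p = 11.21 kΩ; upper segment (1−x)·R_p = 5.086 kΩ.
(x·R_p) ‖ R_L = 3.805 kΩ.
Then V_out = V_in · 3.805/(5.086 + 3.805) = 2.555 V.
(Unloaded: V_out = x·V_in = 4.11 V.)

V_out ≈ 2.56 V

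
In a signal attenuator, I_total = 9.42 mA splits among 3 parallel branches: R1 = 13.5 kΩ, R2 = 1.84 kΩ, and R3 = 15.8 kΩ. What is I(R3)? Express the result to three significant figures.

I ≈ 0.876 mA

Total conductance ΣG = 1/13.5 + 1/1.84 + 1/15.8 = 0.6808 (units of 1/kΩ).
R3 takes the fraction G_k/ΣG = 0.06329/0.6808 = 0.09296, so I = 9.42 × 0.09296 = 0.8757 mA.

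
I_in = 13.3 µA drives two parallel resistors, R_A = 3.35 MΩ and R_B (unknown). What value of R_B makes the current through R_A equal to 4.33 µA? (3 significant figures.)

In a two-way split, I_A/I_in = R_B/(R_A + R_B).
4.33/13.3 = R_B/(R_A + R_B) → R_B = R_A · (0.3256)/(1 − 0.3256) = 3.35 × 0.4827 = 1.617 MΩ.

R_B ≈ 1.62 MΩ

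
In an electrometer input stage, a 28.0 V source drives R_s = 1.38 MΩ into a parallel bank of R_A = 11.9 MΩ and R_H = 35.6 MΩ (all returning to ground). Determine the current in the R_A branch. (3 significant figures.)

Equivalent of the parallel group: R_p = 8.919 MΩ.
V_A = 28.0 × 8.919/10.30 = 24.25 V.
I(R_A) = V_A / R_A = 24.25/11.9 = 2.038 µA.

I ≈ 2.04 µA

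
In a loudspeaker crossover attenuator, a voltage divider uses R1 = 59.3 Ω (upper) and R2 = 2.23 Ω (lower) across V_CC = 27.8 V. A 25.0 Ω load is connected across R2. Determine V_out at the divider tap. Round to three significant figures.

V_out ≈ 0.928 V

The load sits in parallel with R2, giving an effective lower resistance R2' = R2·R_L/(R2+R_L) = 2.047 Ω.
Then V_out = V_CC · R2'/(R1 + R2') = 27.8 × 2.047/61.35 = 0.9278 V.
(Unloaded it would be 1.01 V; the load pulls it down.)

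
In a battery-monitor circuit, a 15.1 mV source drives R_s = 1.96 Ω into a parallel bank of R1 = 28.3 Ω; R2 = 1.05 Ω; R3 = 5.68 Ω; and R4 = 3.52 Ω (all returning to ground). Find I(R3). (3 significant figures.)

I ≈ 0.693 mA

Parallel bank: R_p = 1/(1/28.3 + 1/1.05 + 1/5.68 + 1/3.52) = 0.6907 Ω.
V_A by voltage divider: V_A = 15.1 × 0.6907/(1.96 + 0.6907) = 3.935 mV.
Branch current I = V_A/R3 = 3.935/5.68 = 0.6927 mA.
(Check via current divider: I_total = 5.697 mA; share G_k/ΣG = 0.1216 → same result.)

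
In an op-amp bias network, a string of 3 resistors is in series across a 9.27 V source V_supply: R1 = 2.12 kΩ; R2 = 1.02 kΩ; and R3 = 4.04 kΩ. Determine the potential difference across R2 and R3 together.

ΣR = 2.12 + 1.02 + 4.04 = 7.180 kΩ.
R_{R2..R3} = 1.02 + 4.04 = 5.060 kΩ.
Voltage divider: V = V_supply · (5.060 / 7.180) = 9.27 × 0.7047 = 6.533 V.

V ≈ 6.53 V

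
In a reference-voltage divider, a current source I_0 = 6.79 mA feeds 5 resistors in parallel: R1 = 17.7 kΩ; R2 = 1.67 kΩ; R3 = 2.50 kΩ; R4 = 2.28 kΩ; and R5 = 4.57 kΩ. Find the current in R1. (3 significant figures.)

I ≈ 0.224 mA

Total conductance ΣG = 1/17.7 + 1/1.67 + 1/2.50 + 1/2.28 + 1/4.57 = 1.713 (units of 1/kΩ).
R1 takes the fraction G_k/ΣG = 0.05650/1.713 = 0.03299, so I = 6.79 × 0.03299 = 0.2240 mA.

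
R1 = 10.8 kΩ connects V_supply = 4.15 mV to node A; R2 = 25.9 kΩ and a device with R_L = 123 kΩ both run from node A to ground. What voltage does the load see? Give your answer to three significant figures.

First combine the lower leg with the load: R2 ‖ R_L = 21.39 kΩ.
Now apply the divider: V_out = 4.15 × 0.6645 = 2.758 mV.

V_out ≈ 2.76 mV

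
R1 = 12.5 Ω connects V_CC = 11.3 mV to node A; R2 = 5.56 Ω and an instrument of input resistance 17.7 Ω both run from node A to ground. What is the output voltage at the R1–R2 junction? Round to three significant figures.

V_out ≈ 2.86 mV

R2 ‖ R_L = (5.56 × 17.7)/(5.56 + 17.7) = 4.231 Ω.
Now apply the divider: V_out = 11.3 × 0.2529 = 2.858 mV.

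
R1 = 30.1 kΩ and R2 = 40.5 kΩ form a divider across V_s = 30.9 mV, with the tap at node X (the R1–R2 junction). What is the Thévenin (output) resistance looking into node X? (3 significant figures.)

R_th ≈ 17.3 kΩ

Zeroing V_s shorts the top of R1 to ground, so R_th = R1 ‖ R2 = 17.27 kΩ.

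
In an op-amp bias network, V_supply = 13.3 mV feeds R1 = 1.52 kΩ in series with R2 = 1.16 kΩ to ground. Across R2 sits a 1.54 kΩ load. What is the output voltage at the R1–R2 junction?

V_out ≈ 4.03 mV

The load sits in parallel with R2, giving an effective lower resistance R2' = R2·R_L/(R2+R_L) = 0.6616 kΩ.
Voltage divider with the loaded lower leg: V_out = 13.3 × 0.6616/(1.52 + 0.6616) = 13.3 × 0.3033 = 4.034 mV.
(Unloaded it would be 5.76 mV; the load pulls it down.)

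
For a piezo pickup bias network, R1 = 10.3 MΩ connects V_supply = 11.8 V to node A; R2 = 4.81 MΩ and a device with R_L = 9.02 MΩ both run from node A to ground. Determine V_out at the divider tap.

V_out ≈ 2.75 V

First combine the lower leg with the load: R2 ‖ R_L = 3.137 MΩ.
Voltage divider with the loaded lower leg: V_out = 11.8 × 3.137/(10.3 + 3.137) = 11.8 × 0.2335 = 2.755 V.
(Unloaded it would be 3.76 V; the load pulls it down.)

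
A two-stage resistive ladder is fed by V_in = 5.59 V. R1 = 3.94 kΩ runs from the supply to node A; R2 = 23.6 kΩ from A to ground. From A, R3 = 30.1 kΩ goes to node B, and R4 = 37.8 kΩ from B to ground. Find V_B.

V_B ≈ 2.54 V

Looking into the second stage from A: R3 + R4 = 67.90 kΩ appears in parallel with R2.
Effective lower resistance at A: R2 ‖ 67.90 = 17.51 kΩ.
First divider: V_A = V_in · 17.51/(3.94 + 17.51) = 4.563 V.
Then the unloaded second divider: V_B = V_A × R4/(R3+R4) = 4.563 × 0.5567 = 2.540 V.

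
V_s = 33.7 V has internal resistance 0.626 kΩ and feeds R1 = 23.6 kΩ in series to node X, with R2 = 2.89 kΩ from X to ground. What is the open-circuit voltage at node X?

V_th ≈ 3.59 V

R1' = 0.626 + 23.6 = 24.23 kΩ (source resistance + R1).
V_th is the unloaded tap voltage: V_s · R2/(R1'+R2) = 33.7 × 0.1066 = 3.592 V.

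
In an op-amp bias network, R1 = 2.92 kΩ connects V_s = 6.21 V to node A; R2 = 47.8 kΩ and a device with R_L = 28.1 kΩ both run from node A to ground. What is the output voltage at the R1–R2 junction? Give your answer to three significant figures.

The load sits in parallel with R2, giving an effective lower resistance R2' = R2·R_L/(R2+R_L) = 17.70 kΩ.
Then V_out = V_s · R2'/(R1 + R2') = 6.21 × 17.70/20.62 = 5.330 V.

V_out ≈ 5.33 V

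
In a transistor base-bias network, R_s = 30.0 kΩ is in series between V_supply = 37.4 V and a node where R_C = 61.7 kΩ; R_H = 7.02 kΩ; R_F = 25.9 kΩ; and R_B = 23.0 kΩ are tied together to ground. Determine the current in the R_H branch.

I ≈ 0.648 mA

Parallel bank: R_p = 1/(1/61.7 + 1/7.02 + 1/25.9 + 1/23.0) = 4.154 kΩ.
Node voltage V_A = V_supply · R_p/(R_s + R_p) = 37.4 × 0.1216 = 4.549 V.
Branch current I = V_A/R_H = 4.549/7.02 = 0.6479 mA.
(Check via current divider: I_total = 1.095 mA; share G_k/ΣG = 0.5917 → same result.)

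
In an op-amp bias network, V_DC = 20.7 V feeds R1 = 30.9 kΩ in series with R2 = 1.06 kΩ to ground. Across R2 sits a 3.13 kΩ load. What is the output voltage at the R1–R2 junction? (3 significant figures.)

R2 ‖ R_L = (1.06 × 3.13)/(1.06 + 3.13) = 0.7918 kΩ.
Then V_out = V_DC · R2'/(R1 + R2') = 20.7 × 0.7918/31.69 = 0.5172 V.
(Unloaded it would be 0.687 V; the load pulls it down.)

V_out ≈ 0.517 V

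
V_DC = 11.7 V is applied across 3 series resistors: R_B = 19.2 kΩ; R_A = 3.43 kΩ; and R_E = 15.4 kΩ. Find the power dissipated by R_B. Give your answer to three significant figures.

P ≈ 1.82 mW

Series current I = V_DC/ΣR = 11.7/38.03 = 0.3077 mA.
P = I²R = 0.09465 × 19.2 = 1.817 mW.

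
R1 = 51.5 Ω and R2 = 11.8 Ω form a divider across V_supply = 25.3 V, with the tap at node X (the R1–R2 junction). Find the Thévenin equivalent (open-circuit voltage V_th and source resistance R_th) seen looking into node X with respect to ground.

V_th ≈ 4.72 V, R_th ≈ 9.60 Ω

With X open, the divider is unloaded: V_th = 25.3 × 11.8/63.30 = 4.716 V.
Looking into X with the source shorted: R_th = R1·R2/(R1+R2) = 51.50 × 11.8/63.30 = 9.600 Ω.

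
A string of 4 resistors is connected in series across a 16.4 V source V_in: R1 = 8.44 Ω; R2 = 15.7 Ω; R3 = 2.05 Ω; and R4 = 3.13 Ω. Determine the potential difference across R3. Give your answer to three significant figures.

V ≈ 1.15 V

Series total: ΣR = 8.44 + 15.7 + 2.05 + 3.13 = 29.32 Ω.
V = V_in · R/ΣR = 16.4 × 0.06992 = 1.147 V.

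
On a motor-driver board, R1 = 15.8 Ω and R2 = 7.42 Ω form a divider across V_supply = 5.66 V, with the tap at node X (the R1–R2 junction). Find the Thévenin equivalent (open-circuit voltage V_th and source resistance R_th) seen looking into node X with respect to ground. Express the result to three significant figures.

V_th ≈ 1.81 V, R_th ≈ 5.05 Ω

With X open, the divider is unloaded: V_th = 5.66 × 7.42/23.22 = 1.809 V.
With V_supply suppressed (replaced by a short), R_th = R1 ‖ R2 = (15.80 × 7.42)/(15.80 + 7.42) = 5.049 Ω.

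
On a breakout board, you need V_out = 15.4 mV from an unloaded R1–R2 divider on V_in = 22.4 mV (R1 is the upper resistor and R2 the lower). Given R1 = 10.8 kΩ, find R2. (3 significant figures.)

Required fraction k = V_out/V_in = 0.6875.
Rearranging, R2 = R1·k/(1−k) = 10.8 × 2.200 = 23.76 kΩ.

R2 ≈ 23.8 kΩ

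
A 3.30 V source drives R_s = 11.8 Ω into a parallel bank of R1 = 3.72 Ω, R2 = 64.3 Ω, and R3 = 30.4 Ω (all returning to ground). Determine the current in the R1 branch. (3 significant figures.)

I ≈ 0.187 A

Parallel bank: R_p = 1/(1/3.72 + 1/64.3 + 1/30.4) = 3.152 Ω.
V_A by voltage divider: V_A = 3.30 × 3.152/(11.8 + 3.152) = 0.6957 V.
Branch current I = V_A/R1 = 0.6957/3.72 = 0.1870 A.
(Check via current divider: I_total = 0.2207 A; share G_k/ΣG = 0.8473 → same result.)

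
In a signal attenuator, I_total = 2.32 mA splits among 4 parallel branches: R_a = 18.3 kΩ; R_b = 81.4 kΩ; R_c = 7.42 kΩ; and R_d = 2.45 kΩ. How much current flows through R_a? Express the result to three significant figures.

I ≈ 0.208 mA

Conductances: ΣG = 1/18.3 + 1/81.4 + 1/7.42 + 1/2.45 = 0.6099 (1/kΩ).
Current divider: I(R_a) = I_total · G_k/ΣG = 2.32 × (0.05464/0.6099) = 2.32 × 0.08960 = 0.2079 mA.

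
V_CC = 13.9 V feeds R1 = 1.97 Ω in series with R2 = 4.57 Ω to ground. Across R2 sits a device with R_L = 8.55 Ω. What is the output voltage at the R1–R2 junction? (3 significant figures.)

R2 ‖ R_L = (4.57 × 8.55)/(4.57 + 8.55) = 2.978 Ω.
Then V_out = V_CC · R2'/(R1 + R2') = 13.9 × 2.978/4.948 = 8.366 V.
(Unloaded it would be 9.71 V; the load pulls it down.)

V_out ≈ 8.37 V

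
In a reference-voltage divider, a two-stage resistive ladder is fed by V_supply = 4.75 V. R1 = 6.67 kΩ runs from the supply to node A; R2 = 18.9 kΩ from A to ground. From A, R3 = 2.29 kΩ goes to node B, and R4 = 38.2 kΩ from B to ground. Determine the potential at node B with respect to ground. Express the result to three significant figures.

V_B ≈ 2.95 V

Looking into the second stage from A: R3 + R4 = 40.49 kΩ appears in parallel with R2.
Effective lower resistance at A: R2 ‖ 40.49 = 12.89 kΩ.
V_A = 4.75 × 12.89/(6.67 + 12.89) = 3.130 V.
V_B = V_A × 0.9434 = 2.953 V.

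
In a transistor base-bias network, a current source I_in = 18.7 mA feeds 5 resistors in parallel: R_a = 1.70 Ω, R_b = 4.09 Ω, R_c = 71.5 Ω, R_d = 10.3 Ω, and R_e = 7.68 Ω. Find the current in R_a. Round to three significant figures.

I ≈ 10.2 mA

Total conductance ΣG = 1/1.70 + 1/4.09 + 1/71.5 + 1/10.3 + 1/7.68 = 1.074 (units of 1/Ω).
By the current-divider rule, I = I_in · G_k/ΣG = 18.7 × 0.5477 = 10.24 mA.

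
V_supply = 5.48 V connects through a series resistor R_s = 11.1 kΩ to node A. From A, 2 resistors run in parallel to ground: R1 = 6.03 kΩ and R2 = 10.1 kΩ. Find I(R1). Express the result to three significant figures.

I ≈ 0.231 mA

Parallel bank: R_p = 1/(1/6.03 + 1/10.1) = 3.776 kΩ.
V_A by voltage divider: V_A = 5.48 × 3.776/(11.1 + 3.776) = 1.391 V.
Branch current I = V_A/R1 = 1.391/6.03 = 0.2307 mA.
(Equivalently: I_total = 0.3684 mA, then current-divider fraction G_k/ΣG = 0.6262.)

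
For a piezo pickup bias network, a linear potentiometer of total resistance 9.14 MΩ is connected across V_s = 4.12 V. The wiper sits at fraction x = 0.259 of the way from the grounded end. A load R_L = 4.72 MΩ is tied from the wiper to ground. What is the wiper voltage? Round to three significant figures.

Lower segment x·R_p = 2.367 MΩ; upper segment (1−x)·R_p = 6.773 MΩ.
(x·R_p) ‖ R_L = 1.577 MΩ.
V_out = 4.12 × 1.577/(6.773 + 1.577) = 0.7780 V.

V_out ≈ 0.778 V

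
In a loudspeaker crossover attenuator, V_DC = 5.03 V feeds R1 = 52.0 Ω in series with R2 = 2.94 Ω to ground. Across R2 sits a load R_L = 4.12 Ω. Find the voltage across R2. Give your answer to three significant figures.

V_out ≈ 0.161 V

R2 ‖ R_L = (2.94 × 4.12)/(2.94 + 4.12) = 1.716 Ω.
Then V_out = V_DC · R2'/(R1 + R2') = 5.03 × 1.716/53.72 = 0.1607 V.
(Unloaded it would be 0.269 V; the load pulls it down.)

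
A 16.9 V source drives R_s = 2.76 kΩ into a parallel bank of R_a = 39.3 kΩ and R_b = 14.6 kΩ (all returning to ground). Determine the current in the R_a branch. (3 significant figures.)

I ≈ 0.341 mA

Parallel bank: R_p = 1/(1/39.3 + 1/14.6) = 10.65 kΩ.
V_A by voltage divider: V_A = 16.9 × 10.65/(2.76 + 10.65) = 13.42 V.
I(R_a) = V_A / R_a = 13.42/39.3 = 0.3415 mA.
(Equivalently: I_total = 1.261 mA, then current-divider fraction G_k/ΣG = 0.2709.)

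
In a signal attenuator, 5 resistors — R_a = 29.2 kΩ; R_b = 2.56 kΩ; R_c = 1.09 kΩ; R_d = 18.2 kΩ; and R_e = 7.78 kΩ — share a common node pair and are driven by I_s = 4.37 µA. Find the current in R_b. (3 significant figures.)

I ≈ 1.12 µA

Conductances: ΣG = 1/29.2 + 1/2.56 + 1/1.09 + 1/18.2 + 1/7.78 = 1.526 (1/kΩ).
By the current-divider rule, I = I_s · G_k/ΣG = 4.37 × 0.2560 = 1.119 µA.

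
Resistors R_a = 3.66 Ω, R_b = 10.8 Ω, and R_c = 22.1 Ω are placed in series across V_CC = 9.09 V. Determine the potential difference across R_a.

ΣR = 3.66 + 10.8 + 22.1 = 36.56 Ω.
Voltage divider: V = V_CC · (3.660 / 36.56) = 9.09 × 0.1001 = 0.9100 V.

V ≈ 0.910 V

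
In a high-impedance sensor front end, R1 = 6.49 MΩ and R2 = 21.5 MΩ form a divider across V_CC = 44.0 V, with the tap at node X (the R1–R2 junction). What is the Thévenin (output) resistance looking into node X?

With V_CC suppressed (replaced by a short), R_th = R1 ‖ R2 = (6.490 × 21.5)/(6.490 + 21.5) = 4.985 MΩ.

R_th ≈ 4.99 MΩ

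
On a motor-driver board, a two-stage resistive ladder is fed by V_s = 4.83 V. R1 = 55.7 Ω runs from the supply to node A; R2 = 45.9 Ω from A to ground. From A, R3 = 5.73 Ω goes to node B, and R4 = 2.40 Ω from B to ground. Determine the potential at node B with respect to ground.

V_B ≈ 0.157 V

Node A sees R2 in parallel with the series input of stage 2, R3 + R4 = 8.130 Ω.
R2 ‖ (R3+R4) = 6.907 Ω.
First divider: V_A = V_s · 6.907/(55.7 + 6.907) = 0.5328 V.
Then the unloaded second divider: V_B = V_A × R4/(R3+R4) = 0.5328 × 0.2952 = 0.1573 V.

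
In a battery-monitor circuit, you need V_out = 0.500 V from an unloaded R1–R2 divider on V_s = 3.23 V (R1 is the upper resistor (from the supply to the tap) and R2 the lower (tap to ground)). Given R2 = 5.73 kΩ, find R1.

R1 ≈ 31.3 kΩ

V_out/V_s = R2/(R1+R2) = 0.1548.
R1 = R2·(1/k − 1) = 5.73 × 5.460 = 31.29 kΩ.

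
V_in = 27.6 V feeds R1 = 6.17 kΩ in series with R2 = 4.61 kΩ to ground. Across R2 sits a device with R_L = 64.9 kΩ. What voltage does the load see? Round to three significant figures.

V_out ≈ 11.3 V

R2 ‖ R_L = (4.61 × 64.9)/(4.61 + 64.9) = 4.304 kΩ.
Then V_out = V_in · R2'/(R1 + R2') = 27.6 × 4.304/10.47 = 11.34 V.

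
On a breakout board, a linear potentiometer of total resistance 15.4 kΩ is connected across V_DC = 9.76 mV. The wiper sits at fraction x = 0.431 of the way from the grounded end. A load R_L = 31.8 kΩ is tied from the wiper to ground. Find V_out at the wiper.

Lower segment x·R_p = 6.637 kΩ; upper segment (1−x)·R_p = 8.763 kΩ.
(x·R_p) ‖ R_L = 5.491 kΩ.
Then V_out = V_DC · 5.491/(8.763 + 5.491) = 3.760 mV.
(Unloaded: V_out = x·V_DC = 4.21 mV.)

V_out ≈ 3.76 mV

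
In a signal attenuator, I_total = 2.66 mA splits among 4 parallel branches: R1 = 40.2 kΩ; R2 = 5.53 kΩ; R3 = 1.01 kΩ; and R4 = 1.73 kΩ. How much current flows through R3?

ΣG = 1/40.2 + 1/5.53 + 1/1.01 + 1/1.73 = 1.774.
By the current-divider rule, I = I_total · G_k/ΣG = 2.66 × 0.5582 = 1.485 mA.

I ≈ 1.48 mA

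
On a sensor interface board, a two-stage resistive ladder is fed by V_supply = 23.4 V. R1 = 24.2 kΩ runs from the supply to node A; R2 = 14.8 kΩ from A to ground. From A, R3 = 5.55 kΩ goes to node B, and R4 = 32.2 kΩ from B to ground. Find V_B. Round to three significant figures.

The second stage (R3 + R4 = 37.75 kΩ) loads node A in parallel with R2.
R2 ‖ (R3+R4) = 10.63 kΩ.
First divider: V_A = V_supply · 10.63/(24.2 + 10.63) = 7.142 V.
Then the unloaded second divider: V_B = V_A × R4/(R3+R4) = 7.142 × 0.8530 = 6.092 V.

V_B ≈ 6.09 V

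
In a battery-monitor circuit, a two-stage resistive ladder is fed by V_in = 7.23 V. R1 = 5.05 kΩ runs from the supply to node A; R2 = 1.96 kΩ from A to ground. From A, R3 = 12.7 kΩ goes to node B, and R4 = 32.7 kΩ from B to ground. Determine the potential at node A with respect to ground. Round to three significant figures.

V_A ≈ 1.96 V

The second stage (R3 + R4 = 45.40 kΩ) loads node A in parallel with R2.
R2 ‖ (R3+R4) = 1.879 kΩ.
First divider: V_A = V_in · 1.879/(5.05 + 1.879) = 1.961 V.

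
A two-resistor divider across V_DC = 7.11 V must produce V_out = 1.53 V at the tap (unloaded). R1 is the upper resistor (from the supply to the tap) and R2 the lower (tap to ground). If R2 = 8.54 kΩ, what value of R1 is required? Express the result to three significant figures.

R1 ≈ 31.1 kΩ

V_out/V_DC = R2/(R1+R2) = 0.2152.
R1 = R2·(1/k − 1) = 8.54 × 3.647 = 31.15 kΩ.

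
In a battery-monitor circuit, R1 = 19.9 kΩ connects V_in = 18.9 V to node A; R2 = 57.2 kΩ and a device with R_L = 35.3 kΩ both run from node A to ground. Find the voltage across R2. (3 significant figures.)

V_out ≈ 9.89 V

First combine the lower leg with the load: R2 ‖ R_L = 21.83 kΩ.
Now apply the divider: V_out = 18.9 × 0.5231 = 9.887 V.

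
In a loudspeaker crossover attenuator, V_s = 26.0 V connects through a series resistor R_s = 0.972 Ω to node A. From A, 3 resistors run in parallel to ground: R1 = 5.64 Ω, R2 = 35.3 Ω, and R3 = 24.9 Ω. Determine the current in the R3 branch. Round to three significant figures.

I ≈ 0.843 A

Equivalent of the parallel group: R_p = 4.068 Ω.
V_A = 26.0 × 4.068/5.040 = 20.99 V.
Branch current I = V_A/R3 = 20.99/24.9 = 0.8428 A.
(Equivalently: I_total = 5.158 A, then current-divider fraction G_k/ΣG = 0.1634.)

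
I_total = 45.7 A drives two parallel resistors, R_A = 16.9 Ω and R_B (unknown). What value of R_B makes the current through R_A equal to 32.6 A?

R_B ≈ 42.1 Ω

Two-branch current divider: I_A = I_total · R_B/(R_A + R_B).
32.6/45.7 = R_B/(R_A + R_B) → R_B = R_A · (0.7133)/(1 − 0.7133) = 16.9 × 2.489 = 42.06 Ω.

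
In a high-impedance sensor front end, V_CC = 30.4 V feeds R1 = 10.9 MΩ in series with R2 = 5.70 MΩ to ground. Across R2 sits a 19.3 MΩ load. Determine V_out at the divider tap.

First combine the lower leg with the load: R2 ‖ R_L = 4.400 MΩ.
Voltage divider with the loaded lower leg: V_out = 30.4 × 4.400/(10.9 + 4.400) = 30.4 × 0.2876 = 8.743 V.
(Unloaded it would be 10.4 V; the load pulls it down.)

V_out ≈ 8.74 V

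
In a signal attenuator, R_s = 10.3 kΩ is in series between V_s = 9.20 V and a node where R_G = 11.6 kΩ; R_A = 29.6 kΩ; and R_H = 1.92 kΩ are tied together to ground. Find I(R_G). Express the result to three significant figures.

I ≈ 0.104 mA

Equivalent of the parallel group: R_p = 1.560 kΩ.
V_A by voltage divider: V_A = 9.20 × 1.560/(10.3 + 1.560) = 1.210 V.
Branch current I = V_A/R_G = 1.210/11.6 = 0.1043 mA.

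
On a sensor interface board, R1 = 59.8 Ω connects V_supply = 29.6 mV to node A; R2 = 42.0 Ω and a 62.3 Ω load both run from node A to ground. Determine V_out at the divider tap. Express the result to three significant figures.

V_out ≈ 8.75 mV

R2 ‖ R_L = (42.0 × 62.3)/(42.0 + 62.3) = 25.09 Ω.
Now apply the divider: V_out = 29.6 × 0.2955 = 8.748 mV.
(Unloaded it would be 12.2 mV; the load pulls it down.)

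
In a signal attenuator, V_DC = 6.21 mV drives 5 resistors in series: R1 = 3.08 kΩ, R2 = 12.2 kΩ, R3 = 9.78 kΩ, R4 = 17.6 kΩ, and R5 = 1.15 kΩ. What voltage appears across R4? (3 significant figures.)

V ≈ 2.49 mV

ΣR = 3.08 + 12.2 + 9.78 + 17.6 + 1.15 = 43.81 kΩ.
Voltage divider: V = V_DC · (17.60 / 43.81) = 6.21 × 0.4017 = 2.495 mV.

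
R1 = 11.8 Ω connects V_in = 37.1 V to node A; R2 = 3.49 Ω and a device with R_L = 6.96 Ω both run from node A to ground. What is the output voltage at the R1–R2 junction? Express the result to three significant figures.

V_out ≈ 6.11 V

First combine the lower leg with the load: R2 ‖ R_L = 2.324 Ω.
Voltage divider with the loaded lower leg: V_out = 37.1 × 2.324/(11.8 + 2.324) = 37.1 × 0.1646 = 6.105 V.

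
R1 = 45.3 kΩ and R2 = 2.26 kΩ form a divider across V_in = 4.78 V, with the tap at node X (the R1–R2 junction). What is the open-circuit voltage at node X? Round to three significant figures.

With X open, the divider is unloaded: V_th = 4.78 × 2.26/47.56 = 0.2271 V.

V_th ≈ 0.227 V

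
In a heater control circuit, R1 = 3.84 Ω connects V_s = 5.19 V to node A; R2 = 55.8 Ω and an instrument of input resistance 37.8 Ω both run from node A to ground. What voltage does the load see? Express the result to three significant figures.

V_out ≈ 4.43 V

The load sits in parallel with R2, giving an effective lower resistance R2' = R2·R_L/(R2+R_L) = 22.53 Ω.
Voltage divider with the loaded lower leg: V_out = 5.19 × 22.53/(3.84 + 22.53) = 5.19 × 0.8544 = 4.434 V.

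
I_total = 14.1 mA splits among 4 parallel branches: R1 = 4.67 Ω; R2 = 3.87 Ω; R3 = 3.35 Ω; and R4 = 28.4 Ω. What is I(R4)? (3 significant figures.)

I ≈ 0.616 mA

ΣG = 1/4.67 + 1/3.87 + 1/3.35 + 1/28.4 = 0.8062.
Current divider: I(R4) = I_total · G_k/ΣG = 14.1 × (0.03521/0.8062) = 14.1 × 0.04367 = 0.6158 mA.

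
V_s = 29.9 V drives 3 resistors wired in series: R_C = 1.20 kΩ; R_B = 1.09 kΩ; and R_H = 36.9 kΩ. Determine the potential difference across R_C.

Series total: ΣR = 1.20 + 1.09 + 36.9 = 39.19 kΩ.
V = V_s · R/ΣR = 29.9 × 0.03062 = 0.9155 V.

V ≈ 0.916 V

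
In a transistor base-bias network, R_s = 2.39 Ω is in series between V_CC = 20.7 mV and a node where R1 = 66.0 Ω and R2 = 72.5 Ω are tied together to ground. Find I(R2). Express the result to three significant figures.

I ≈ 0.267 mA

Parallel bank: R_p = 1/(1/66.0 + 1/72.5) = 34.55 Ω.
V_A = 20.7 × 34.55/36.94 = 19.36 mV.
I(R2) = V_A / R2 = 19.36/72.5 = 0.2670 mA.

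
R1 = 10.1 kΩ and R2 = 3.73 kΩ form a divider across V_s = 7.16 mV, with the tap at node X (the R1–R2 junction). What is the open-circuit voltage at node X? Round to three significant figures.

V_th is the unloaded tap voltage: V_s · R2/(R1+R2) = 7.16 × 0.2697 = 1.931 mV.

V_th ≈ 1.93 mV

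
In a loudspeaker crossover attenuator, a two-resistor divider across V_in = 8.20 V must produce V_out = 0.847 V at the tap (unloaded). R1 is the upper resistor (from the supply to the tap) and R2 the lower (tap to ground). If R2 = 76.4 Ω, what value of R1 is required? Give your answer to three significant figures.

Required fraction k = V_out/V_in = 0.1033.
Rearranging, R1 = R2·(1−k)/k = 76.4 × 8.681 = 663.2 Ω.

R1 ≈ 663 Ω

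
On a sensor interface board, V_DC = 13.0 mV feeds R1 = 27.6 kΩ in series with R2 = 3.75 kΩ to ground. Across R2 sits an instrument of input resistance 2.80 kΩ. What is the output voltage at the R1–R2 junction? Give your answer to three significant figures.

R2 ‖ R_L = (3.75 × 2.80)/(3.75 + 2.80) = 1.603 kΩ.
Now apply the divider: V_out = 13.0 × 0.05489 = 0.7136 mV.
(Unloaded it would be 1.56 mV; the load pulls it down.)

V_out ≈ 0.714 mV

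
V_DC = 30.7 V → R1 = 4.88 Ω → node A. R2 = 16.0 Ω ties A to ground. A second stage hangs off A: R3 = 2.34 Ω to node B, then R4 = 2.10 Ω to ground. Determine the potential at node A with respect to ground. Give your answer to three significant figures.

V_A ≈ 12.8 V

The second stage (R3 + R4 = 4.440 Ω) loads node A in parallel with R2.
R2 ‖ (R3+R4) = 3.476 Ω.
So V_A = 30.7 × 0.4160 = 12.77 V.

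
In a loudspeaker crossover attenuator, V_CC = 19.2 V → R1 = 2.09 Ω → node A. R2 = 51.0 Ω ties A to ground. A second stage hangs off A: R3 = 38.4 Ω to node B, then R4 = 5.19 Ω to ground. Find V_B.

V_B ≈ 2.10 V

Looking into the second stage from A: R3 + R4 = 43.59 Ω appears in parallel with R2.
R2 ‖ (R3+R4) = 23.50 Ω.
V_A = 19.2 × 23.50/(2.09 + 23.50) = 17.63 V.
Then the unloaded second divider: V_B = V_A × R4/(R3+R4) = 17.63 × 0.1191 = 2.099 V.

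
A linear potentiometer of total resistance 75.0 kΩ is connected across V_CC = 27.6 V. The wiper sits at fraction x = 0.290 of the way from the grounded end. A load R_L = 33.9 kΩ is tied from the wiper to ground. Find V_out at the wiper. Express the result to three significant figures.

The pot divides into 53.25 kΩ above the wiper and 21.75 kΩ below.
(x·R_p) ‖ R_L = 13.25 kΩ.
Loaded-divider output: V_out = 27.6 × 0.1992 = 5.499 V.
(Unloaded: V_out = x·V_CC = 8.00 V.)

V_out ≈ 5.50 V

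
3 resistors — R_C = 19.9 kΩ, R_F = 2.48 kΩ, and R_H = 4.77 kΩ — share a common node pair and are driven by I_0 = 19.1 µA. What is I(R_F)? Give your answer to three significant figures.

Conductances: ΣG = 1/19.9 + 1/2.48 + 1/4.77 = 0.6631 (1/kΩ).
R_F takes the fraction G_k/ΣG = 0.4032/0.6631 = 0.6081, so I = 19.1 × 0.6081 = 11.61 µA.

I ≈ 11.6 µA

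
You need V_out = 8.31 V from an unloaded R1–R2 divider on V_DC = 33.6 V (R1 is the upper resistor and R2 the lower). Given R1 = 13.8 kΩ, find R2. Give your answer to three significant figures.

V_out/V_DC = R2/(R1+R2) = 0.2473.
R2 = R1 · 0.2473/(1 − 0.2473) = 4.535 kΩ.

R2 ≈ 4.53 kΩ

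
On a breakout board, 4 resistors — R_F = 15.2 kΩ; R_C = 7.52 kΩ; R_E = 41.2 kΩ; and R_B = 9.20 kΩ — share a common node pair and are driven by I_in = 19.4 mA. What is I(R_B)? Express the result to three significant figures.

I ≈ 6.36 mA

Total conductance ΣG = 1/15.2 + 1/7.52 + 1/41.2 + 1/9.20 = 0.3317 (units of 1/kΩ).
R_B takes the fraction G_k/ΣG = 0.1087/0.3317 = 0.3277, so I = 19.4 × 0.3277 = 6.357 mA.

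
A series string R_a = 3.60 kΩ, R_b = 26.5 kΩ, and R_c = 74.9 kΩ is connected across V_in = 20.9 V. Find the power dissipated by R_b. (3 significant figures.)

P ≈ 1.05 mW

The common current is I = 20.9/105.0 = 0.1990 mA.
P(R_b) = I²·R_b = (0.1990)² × 26.5 = 1.050 mW.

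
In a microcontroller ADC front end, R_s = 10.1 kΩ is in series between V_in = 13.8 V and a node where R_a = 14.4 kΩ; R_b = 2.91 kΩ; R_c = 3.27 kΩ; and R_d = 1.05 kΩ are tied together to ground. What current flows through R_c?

Parallel bank: R_p = 1/(1/14.4 + 1/2.91 + 1/3.27 + 1/1.05) = 0.5983 kΩ.
Node voltage V_A = V_in · R_p/(R_s + R_p) = 13.8 × 0.05593 = 0.7718 V.
Branch current I = V_A/R_c = 0.7718/3.27 = 0.2360 mA.
(Equivalently: I_total = 1.290 mA, then current-divider fraction G_k/ΣG = 0.1830.)

I ≈ 0.236 mA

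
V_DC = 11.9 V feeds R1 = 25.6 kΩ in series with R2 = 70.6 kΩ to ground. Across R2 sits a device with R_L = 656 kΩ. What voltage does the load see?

V_out ≈ 8.49 V

The load sits in parallel with R2, giving an effective lower resistance R2' = R2·R_L/(R2+R_L) = 63.74 kΩ.
Then V_out = V_DC · R2'/(R1 + R2') = 11.9 × 63.74/89.34 = 8.490 V.
(Unloaded it would be 8.73 V; the load pulls it down.)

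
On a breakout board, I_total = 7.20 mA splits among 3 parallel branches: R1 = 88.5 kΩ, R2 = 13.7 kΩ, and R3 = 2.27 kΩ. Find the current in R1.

I ≈ 0.155 mA

Conductances: ΣG = 1/88.5 + 1/13.7 + 1/2.27 = 0.5248 (1/kΩ).
R1 takes the fraction G_k/ΣG = 0.01130/0.5248 = 0.02153, so I = 7.20 × 0.02153 = 0.1550 mA.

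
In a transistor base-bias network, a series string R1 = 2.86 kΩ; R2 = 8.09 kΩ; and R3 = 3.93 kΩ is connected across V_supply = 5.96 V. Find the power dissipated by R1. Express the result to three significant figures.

The common current is I = 5.96/14.88 = 0.4005 mA.
P = I²R = 0.1604 × 2.86 = 0.4588 mW.

P ≈ 0.459 mW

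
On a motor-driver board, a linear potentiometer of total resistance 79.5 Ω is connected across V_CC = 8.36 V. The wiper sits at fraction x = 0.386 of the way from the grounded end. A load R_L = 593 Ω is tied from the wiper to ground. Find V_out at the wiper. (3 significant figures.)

The pot divides into 48.81 Ω above the wiper and 30.69 Ω below.
(x·R_p) ‖ R_L = 29.18 Ω.
Loaded-divider output: V_out = 8.36 × 0.3741 = 3.128 V.

V_out ≈ 3.13 V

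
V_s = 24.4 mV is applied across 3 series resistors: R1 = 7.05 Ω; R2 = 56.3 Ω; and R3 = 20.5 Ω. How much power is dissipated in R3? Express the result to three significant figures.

P ≈ 1.74 µW

The common current is I = 24.4/83.85 = 0.2910 mA.
P(R3) = I²·R3 = (0.2910)² × 20.5 = 1.736 µW.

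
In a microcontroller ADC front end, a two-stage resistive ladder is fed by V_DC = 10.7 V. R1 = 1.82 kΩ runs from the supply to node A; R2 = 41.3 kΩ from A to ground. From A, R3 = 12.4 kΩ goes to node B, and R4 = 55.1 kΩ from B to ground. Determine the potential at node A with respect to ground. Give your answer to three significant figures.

V_A ≈ 9.99 V

Looking into the second stage from A: R3 + R4 = 67.50 kΩ appears in parallel with R2.
R2 ‖ (R3+R4) = 25.62 kΩ.
So V_A = 10.7 × 0.9337 = 9.990 V.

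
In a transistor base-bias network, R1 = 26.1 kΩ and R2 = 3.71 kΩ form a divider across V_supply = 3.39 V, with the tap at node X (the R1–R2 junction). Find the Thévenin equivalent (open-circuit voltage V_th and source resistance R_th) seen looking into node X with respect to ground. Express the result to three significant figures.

Open-circuit (no load on X): V_th = V_supply · R2/(R1 + R2) = 3.39 × 3.71/(26.10 + 3.71) = 0.4219 V.
With V_supply suppressed (replaced by a short), R_th = R1 ‖ R2 = (26.10 × 3.71)/(26.10 + 3.71) = 3.248 kΩ.

V_th ≈ 0.422 V, R_th ≈ 3.25 kΩ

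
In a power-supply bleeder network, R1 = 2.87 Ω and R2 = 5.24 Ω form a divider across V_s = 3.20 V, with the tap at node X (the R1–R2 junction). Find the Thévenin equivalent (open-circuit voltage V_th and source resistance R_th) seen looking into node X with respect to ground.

V_th ≈ 2.07 V, R_th ≈ 1.85 Ω

Open-circuit (no load on X): V_th = V_s · R2/(R1 + R2) = 3.20 × 5.24/(2.870 + 5.24) = 2.068 V.
Looking into X with the source shorted: R_th = R1·R2/(R1+R2) = 2.870 × 5.24/8.110 = 1.854 Ω.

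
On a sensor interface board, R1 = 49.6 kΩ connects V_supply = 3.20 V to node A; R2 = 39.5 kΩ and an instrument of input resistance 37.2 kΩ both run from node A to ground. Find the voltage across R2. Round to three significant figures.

V_out ≈ 0.892 V

The load sits in parallel with R2, giving an effective lower resistance R2' = R2·R_L/(R2+R_L) = 19.16 kΩ.
Now apply the divider: V_out = 3.20 × 0.2786 = 0.8916 V.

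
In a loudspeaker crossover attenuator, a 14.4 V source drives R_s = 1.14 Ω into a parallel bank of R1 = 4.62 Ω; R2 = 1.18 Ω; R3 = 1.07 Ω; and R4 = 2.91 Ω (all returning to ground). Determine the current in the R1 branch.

I ≈ 0.849 A

Parallel bank: R_p = 1/(1/4.62 + 1/1.18 + 1/1.07 + 1/2.91) = 0.4270 Ω.
V_A by voltage divider: V_A = 14.4 × 0.4270/(1.14 + 0.4270) = 3.924 V.
Branch current I = V_A/R1 = 3.924/4.62 = 0.8493 A.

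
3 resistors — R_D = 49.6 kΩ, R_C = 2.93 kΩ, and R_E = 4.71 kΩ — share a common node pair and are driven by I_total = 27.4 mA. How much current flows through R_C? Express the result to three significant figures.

Conductances: ΣG = 1/49.6 + 1/2.93 + 1/4.71 = 0.5738 (1/kΩ).
By the current-divider rule, I = I_total · G_k/ΣG = 27.4 × 0.5948 = 16.30 mA.

I ≈ 16.3 mA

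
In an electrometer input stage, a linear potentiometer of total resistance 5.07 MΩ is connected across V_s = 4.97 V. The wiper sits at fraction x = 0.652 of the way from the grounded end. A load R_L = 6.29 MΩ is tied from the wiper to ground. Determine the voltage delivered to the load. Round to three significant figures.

V_out ≈ 2.74 V

Lower segment x·R_p = 3.306 MΩ; upper segment (1−x)·R_p = 1.764 MΩ.
(x·R_p) ‖ R_L = 2.167 MΩ.
V_out = 4.97 × 2.167/(1.764 + 2.167) = 2.739 V.
(Unloaded: V_out = x·V_s = 3.24 V.)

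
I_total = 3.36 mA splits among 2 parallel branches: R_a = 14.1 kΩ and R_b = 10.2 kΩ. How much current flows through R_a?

Two-branch current divider: I_k = I_total · R_other/(R_1 + R_2).
So I = 3.36 × 10.2/24.30 = 1.410 mA.

I ≈ 1.41 mA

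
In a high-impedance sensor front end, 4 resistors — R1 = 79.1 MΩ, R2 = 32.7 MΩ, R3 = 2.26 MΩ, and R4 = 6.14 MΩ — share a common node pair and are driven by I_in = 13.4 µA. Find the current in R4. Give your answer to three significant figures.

I ≈ 3.36 µA

Conductances: ΣG = 1/79.1 + 1/32.7 + 1/2.26 + 1/6.14 = 0.6486 (1/MΩ).
By the current-divider rule, I = I_in · G_k/ΣG = 13.4 × 0.2511 = 3.365 µA.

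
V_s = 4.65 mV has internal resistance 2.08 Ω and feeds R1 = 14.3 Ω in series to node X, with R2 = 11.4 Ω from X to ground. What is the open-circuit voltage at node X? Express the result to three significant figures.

R1' = 2.08 + 14.3 = 16.38 Ω (source resistance + R1).
With X open, the divider is unloaded: V_th = 4.65 × 11.4/27.78 = 1.908 mV.

V_th ≈ 1.91 mV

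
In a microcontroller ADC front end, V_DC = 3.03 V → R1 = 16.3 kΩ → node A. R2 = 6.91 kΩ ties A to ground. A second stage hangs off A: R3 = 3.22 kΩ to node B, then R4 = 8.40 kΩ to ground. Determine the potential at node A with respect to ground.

V_A ≈ 0.636 V

The second stage (R3 + R4 = 11.62 kΩ) loads node A in parallel with R2.
R2 ‖ (R3+R4) = 4.333 kΩ.
First divider: V_A = V_DC · 4.333/(16.3 + 4.333) = 0.6363 V.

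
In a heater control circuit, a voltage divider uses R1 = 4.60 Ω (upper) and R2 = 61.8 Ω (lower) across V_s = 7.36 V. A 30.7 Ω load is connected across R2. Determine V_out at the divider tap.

V_out ≈ 6.01 V

First combine the lower leg with the load: R2 ‖ R_L = 20.51 Ω.
Then V_out = V_s · R2'/(R1 + R2') = 7.36 × 20.51/25.11 = 6.012 V.
(Unloaded it would be 6.85 V; the load pulls it down.)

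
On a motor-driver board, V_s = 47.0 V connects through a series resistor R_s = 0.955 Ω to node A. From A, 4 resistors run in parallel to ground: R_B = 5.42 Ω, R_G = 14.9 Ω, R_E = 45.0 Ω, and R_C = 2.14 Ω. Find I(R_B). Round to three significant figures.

Equivalent of the parallel group: R_p = 1.349 Ω.
Node voltage V_A = V_s · R_p/(R_s + R_p) = 47.0 × 0.5856 = 27.52 V.
I(R_B) = V_A / R_B = 27.52/5.42 = 5.078 A.
(Equivalently: I_total = 20.40 A, then current-divider fraction G_k/ΣG = 0.2489.)

I ≈ 5.08 A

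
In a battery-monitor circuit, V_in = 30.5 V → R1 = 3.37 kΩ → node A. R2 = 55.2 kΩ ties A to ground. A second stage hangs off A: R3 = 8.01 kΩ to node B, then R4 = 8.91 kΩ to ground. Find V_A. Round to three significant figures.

Looking into the second stage from A: R3 + R4 = 16.92 kΩ appears in parallel with R2.
R2 ‖ (R3+R4) = 12.95 kΩ.
First divider: V_A = V_in · 12.95/(3.37 + 12.95) = 24.20 V.

V_A ≈ 24.2 V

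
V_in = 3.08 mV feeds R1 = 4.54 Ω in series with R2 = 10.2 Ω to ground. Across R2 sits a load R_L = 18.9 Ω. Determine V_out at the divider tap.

R2 ‖ R_L = (10.2 × 18.9)/(10.2 + 18.9) = 6.625 Ω.
Voltage divider with the loaded lower leg: V_out = 3.08 × 6.625/(4.54 + 6.625) = 3.08 × 0.5934 = 1.828 mV.

V_out ≈ 1.83 mV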